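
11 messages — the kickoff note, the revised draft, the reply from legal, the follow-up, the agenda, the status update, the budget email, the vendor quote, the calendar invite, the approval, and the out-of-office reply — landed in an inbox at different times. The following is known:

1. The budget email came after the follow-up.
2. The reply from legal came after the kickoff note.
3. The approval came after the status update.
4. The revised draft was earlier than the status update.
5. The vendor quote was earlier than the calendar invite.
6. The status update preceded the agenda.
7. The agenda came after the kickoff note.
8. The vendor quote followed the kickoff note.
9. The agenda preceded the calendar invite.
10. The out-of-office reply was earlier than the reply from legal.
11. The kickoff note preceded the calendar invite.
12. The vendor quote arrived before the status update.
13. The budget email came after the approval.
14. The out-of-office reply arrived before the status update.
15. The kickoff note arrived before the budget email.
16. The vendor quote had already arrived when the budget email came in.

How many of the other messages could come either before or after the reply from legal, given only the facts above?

Forced before the reply from legal: the kickoff note and the out-of-office reply.
That leaves the agenda, the approval, the budget email, the calendar invite, the follow-up, the revised draft, the status update, and the vendor quote with no forced order relative to the reply from legal — 8.

8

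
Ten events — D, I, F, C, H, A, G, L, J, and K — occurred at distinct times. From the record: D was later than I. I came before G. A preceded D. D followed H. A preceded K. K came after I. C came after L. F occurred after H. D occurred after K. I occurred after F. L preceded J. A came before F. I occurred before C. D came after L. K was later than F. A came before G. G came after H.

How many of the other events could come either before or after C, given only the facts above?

Forced before C: A, F, H, I, and L.
That leaves D, G, J, and K with no forced order relative to C — 4.

4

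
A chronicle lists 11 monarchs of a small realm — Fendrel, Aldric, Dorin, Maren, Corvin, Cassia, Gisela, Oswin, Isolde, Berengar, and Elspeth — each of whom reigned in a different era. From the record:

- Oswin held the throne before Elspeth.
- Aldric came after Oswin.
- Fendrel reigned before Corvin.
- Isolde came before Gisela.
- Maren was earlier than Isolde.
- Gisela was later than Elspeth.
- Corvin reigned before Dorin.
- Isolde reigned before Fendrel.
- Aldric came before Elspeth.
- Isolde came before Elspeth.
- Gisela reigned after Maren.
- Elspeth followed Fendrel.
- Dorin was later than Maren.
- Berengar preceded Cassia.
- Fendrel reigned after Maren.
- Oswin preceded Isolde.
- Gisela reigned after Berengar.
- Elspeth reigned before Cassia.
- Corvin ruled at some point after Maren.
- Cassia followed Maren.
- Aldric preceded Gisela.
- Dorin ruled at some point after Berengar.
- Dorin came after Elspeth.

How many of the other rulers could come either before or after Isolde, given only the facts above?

Forced before Isolde: Maren and Oswin; forced after Isolde: Cassia, Corvin, Dorin, Elspeth, Fendrel, and Gisela.
That leaves Aldric and Berengar with no forced order relative to Isolde — 2.

2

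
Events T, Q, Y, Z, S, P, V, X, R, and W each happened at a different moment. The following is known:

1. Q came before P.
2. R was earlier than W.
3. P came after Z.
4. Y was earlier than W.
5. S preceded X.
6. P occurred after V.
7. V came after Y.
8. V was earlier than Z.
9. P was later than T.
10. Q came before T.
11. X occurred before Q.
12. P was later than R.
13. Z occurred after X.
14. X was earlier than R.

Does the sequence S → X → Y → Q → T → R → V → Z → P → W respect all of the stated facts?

yes

Check each stated constraint against the proposed order — e.g. X is ahead of Z; Y is ahead of W. Every pair is in the required order; nothing is violated.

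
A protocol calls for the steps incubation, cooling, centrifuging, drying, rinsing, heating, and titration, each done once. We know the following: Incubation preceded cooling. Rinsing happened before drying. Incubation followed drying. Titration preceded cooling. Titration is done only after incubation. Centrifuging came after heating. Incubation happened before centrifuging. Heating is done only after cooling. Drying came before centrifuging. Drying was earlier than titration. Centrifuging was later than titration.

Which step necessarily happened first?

Rinsing has a chain of constraints placing it before every other step, so rinsing must be first.

rinsing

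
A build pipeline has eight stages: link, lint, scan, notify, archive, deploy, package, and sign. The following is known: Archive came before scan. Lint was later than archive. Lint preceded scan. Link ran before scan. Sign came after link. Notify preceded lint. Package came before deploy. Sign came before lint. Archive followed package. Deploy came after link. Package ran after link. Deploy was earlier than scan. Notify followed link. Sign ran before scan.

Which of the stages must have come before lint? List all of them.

Directly stated before lint: archive, notify, and sign.
Link reaches lint via link → notify → lint.
Package reaches lint via package → archive → lint.
No chain forces deploy (or any of the others) ahead of lint.

archive, link, notify, package, sign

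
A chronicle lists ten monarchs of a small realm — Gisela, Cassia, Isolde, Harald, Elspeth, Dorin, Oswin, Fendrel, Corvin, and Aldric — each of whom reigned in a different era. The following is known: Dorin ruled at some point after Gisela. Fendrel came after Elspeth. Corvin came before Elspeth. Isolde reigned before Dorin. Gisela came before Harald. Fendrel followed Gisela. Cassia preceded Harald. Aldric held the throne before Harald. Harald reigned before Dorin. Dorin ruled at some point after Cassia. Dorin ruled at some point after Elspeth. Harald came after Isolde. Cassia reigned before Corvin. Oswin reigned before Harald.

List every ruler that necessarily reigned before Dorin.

Directly stated before Dorin: Cassia, Elspeth, Gisela, Harald, and Isolde.
Aldric reaches Dorin via Aldric → Harald → Dorin.
Corvin reaches Dorin via Corvin → Elspeth → Dorin.
Oswin reaches Dorin via Oswin → Harald → Dorin.
No chain forces Fendrel ahead of Dorin.

Aldric, Cassia, Corvin, Elspeth, Gisela, Harald, Isolde, Oswin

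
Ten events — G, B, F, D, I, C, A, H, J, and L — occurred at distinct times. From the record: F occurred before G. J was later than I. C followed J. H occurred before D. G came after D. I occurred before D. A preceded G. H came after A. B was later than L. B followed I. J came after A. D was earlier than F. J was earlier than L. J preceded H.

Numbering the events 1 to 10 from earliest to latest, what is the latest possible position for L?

9

L must come before B — 1 event forced after it.
Everything else can be placed before L in some valid order, so L can sit as late as position 10 − 1 = 9.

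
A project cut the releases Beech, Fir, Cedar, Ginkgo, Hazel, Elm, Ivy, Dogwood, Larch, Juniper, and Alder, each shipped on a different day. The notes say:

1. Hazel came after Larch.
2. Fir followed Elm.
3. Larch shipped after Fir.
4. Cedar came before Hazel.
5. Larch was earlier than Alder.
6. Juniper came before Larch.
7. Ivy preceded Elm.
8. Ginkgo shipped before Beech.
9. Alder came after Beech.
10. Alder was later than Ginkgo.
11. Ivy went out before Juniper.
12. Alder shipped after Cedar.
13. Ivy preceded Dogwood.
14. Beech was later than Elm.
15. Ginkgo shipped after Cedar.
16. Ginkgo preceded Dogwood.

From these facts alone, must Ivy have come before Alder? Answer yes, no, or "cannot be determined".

Chain the constraints: Ivy → Juniper → Larch → Alder. Each link is directly stated, so Ivy comes before Alder.

yes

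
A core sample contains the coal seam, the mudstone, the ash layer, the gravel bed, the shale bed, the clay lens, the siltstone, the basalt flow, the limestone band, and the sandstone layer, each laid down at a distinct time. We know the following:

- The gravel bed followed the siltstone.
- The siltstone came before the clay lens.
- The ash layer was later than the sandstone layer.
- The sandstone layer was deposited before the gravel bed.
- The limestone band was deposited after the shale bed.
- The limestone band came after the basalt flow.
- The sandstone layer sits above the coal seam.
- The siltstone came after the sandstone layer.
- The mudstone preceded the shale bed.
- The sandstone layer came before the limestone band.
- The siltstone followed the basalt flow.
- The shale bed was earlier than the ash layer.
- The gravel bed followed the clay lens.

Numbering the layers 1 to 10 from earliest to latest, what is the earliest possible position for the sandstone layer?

The coal seam must come before the sandstone layer — 1 forced predecessor.
Nothing else is forced ahead of the sandstone layer, so its earliest slot is position 1 + 1 = 2.

2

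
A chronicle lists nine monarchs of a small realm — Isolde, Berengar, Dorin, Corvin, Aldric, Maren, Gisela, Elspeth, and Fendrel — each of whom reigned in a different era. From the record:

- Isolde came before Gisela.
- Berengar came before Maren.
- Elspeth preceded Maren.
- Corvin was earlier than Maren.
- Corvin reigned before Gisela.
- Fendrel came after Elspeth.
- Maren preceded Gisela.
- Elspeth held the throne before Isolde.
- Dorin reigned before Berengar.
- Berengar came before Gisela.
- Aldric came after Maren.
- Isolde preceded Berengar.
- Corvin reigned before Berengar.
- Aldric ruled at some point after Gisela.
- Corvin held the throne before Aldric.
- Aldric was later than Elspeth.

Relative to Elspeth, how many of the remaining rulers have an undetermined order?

2

Forced after Elspeth: Aldric, Berengar, Fendrel, Gisela, Isolde, and Maren.
That leaves Corvin and Dorin with no forced order relative to Elspeth — 2.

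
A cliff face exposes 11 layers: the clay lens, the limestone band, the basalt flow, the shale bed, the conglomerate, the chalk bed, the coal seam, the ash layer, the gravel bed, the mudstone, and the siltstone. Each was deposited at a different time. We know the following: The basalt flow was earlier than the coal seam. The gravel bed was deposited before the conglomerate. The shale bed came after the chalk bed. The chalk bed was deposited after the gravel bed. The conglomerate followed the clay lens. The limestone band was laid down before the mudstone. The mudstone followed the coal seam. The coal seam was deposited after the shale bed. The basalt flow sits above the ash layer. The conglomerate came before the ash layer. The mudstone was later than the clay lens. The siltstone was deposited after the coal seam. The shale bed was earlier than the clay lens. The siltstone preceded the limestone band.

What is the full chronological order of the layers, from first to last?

The constraints fix every adjacent pair, so only one ordering works:
the gravel bed → the chalk bed → the shale bed → the clay lens → the conglomerate → the ash layer → the basalt flow → the coal seam → the siltstone → the limestone band → the mudstone.

the gravel bed, the chalk bed, the shale bed, the clay lens, the conglomerate, the ash layer, the basalt flow, the coal seam, the siltstone, the limestone band, the mudstone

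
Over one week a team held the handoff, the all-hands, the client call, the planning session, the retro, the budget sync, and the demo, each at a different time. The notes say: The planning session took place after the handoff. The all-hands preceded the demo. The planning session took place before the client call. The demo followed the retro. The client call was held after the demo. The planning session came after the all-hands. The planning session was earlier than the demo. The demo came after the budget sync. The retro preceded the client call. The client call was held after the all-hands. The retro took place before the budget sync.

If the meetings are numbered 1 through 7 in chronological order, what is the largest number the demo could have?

6

The demo must come before the client call — 1 meeting forced after it.
Everything else can be placed before the demo in some valid order, so the demo can sit as late as position 7 − 1 = 6.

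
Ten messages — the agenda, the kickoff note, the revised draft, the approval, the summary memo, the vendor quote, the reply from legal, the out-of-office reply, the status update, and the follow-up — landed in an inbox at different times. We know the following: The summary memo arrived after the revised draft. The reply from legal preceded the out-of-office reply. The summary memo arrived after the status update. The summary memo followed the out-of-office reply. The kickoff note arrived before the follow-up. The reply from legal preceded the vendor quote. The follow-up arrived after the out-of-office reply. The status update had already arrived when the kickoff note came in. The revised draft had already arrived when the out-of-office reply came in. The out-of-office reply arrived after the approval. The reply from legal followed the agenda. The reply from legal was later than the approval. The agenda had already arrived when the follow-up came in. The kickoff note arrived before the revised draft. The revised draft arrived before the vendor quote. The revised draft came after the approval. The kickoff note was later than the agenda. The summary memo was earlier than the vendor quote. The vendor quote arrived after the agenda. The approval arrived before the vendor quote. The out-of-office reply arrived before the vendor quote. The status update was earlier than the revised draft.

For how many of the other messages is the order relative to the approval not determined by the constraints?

3

Forced after the approval: the follow-up, the out-of-office reply, the reply from legal, the revised draft, the summary memo, and the vendor quote.
That leaves the agenda, the kickoff note, and the status update with no forced order relative to the approval — 3.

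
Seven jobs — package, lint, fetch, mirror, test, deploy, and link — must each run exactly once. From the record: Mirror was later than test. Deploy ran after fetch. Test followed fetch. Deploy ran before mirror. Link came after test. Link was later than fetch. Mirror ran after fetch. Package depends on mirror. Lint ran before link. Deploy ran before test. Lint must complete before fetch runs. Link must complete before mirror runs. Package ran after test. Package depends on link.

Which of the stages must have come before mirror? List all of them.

Directly stated before mirror: deploy, fetch, link, and test.
Lint reaches mirror via lint → link → mirror.
No chain forces package ahead of mirror.

deploy, fetch, link, lint, test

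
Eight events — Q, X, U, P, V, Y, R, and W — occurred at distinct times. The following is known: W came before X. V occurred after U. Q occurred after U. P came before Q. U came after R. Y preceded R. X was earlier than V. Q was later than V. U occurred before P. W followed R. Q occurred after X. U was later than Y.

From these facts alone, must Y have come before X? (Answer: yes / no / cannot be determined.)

Chain the constraints: Y → R → W → X. Each link is directly stated, so Y comes before X.

yes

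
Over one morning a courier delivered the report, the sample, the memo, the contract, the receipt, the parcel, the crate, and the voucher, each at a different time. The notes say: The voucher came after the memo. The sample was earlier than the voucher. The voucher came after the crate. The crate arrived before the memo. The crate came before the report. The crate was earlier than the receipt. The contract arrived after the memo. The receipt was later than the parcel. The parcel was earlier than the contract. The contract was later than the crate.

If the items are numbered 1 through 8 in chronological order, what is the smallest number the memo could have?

The crate must come before the memo — 1 forced predecessor.
Nothing else is forced ahead of the memo, so its earliest slot is position 1 + 1 = 2.

2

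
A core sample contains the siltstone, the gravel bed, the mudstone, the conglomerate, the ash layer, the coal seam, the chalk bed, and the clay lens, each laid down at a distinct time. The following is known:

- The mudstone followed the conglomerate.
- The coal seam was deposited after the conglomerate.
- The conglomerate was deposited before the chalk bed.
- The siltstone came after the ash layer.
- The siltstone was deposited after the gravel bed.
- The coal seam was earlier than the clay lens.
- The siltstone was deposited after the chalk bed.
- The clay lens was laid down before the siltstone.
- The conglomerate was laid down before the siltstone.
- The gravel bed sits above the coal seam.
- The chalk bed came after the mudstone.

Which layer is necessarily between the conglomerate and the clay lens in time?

Tracing the constraints gives the conglomerate → the coal seam → the clay lens, so the coal seam sits after the conglomerate and before the clay lens.
No other layer is forced both after the conglomerate and before the clay lens.

the coal seam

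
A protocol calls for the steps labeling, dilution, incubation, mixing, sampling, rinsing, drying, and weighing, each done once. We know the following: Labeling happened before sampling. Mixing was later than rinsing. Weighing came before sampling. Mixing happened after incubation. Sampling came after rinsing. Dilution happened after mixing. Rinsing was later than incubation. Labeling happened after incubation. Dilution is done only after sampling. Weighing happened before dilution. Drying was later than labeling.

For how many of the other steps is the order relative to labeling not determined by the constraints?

Forced before labeling: incubation; forced after labeling: dilution, drying, and sampling.
That leaves mixing, rinsing, and weighing with no forced order relative to labeling — 3.

3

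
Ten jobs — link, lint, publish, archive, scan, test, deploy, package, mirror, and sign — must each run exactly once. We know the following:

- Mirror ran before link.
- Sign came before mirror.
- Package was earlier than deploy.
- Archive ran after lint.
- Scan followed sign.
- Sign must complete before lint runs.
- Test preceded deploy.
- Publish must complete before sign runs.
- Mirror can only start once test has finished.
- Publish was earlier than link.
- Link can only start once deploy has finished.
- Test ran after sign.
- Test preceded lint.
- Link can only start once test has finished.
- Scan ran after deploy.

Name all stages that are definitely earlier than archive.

Directly stated before archive: lint.
Publish reaches archive via publish → sign → lint → archive.
Sign reaches archive via sign → lint → archive.
Test reaches archive via test → lint → archive.
No chain forces package (or any of the others) ahead of archive.

lint, publish, sign, test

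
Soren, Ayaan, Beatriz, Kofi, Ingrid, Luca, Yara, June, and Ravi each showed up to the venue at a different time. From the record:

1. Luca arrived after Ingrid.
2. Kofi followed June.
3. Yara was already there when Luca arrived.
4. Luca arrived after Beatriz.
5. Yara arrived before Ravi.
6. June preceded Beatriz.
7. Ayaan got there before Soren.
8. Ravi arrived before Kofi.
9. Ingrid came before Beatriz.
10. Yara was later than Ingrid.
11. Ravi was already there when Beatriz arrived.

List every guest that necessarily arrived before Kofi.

Directly stated before Kofi: June and Ravi.
Ingrid reaches Kofi via Ingrid → Yara → Ravi → Kofi.
Yara reaches Kofi via Yara → Ravi → Kofi.

Ingrid, June, Ravi, Yara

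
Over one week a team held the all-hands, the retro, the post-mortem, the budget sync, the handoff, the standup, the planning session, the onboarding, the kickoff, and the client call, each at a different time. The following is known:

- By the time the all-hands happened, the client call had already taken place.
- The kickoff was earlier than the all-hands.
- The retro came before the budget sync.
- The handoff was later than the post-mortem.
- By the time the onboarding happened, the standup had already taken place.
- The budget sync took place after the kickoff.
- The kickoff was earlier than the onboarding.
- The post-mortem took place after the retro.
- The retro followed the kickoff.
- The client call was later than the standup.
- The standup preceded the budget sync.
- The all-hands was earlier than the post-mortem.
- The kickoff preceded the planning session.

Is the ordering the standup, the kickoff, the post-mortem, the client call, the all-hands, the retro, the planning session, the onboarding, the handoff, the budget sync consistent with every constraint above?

The constraints require the all-hands before the post-mortem, but in the proposed sequence the post-mortem appears ahead of the all-hands. That one violation is enough.

no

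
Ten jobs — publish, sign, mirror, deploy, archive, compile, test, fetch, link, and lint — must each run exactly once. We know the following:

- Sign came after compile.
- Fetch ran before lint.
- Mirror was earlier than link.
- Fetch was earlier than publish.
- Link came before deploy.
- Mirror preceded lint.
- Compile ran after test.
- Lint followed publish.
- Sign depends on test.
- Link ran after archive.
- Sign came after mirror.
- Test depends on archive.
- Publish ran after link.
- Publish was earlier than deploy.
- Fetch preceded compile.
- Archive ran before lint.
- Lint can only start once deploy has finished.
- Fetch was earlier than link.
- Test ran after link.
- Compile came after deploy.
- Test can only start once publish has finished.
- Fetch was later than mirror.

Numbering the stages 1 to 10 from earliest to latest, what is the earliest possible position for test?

Archive, fetch, link, mirror, and publish must all come before test — 5 forced predecessors.
Nothing else is forced ahead of test, so its earliest slot is position 5 + 1 = 6.

6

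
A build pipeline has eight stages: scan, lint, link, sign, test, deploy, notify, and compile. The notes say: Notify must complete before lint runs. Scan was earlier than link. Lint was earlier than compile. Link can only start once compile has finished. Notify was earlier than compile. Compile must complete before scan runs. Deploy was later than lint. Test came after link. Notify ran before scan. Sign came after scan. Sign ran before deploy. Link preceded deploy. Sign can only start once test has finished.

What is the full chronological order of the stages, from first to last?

The constraints fix every adjacent pair, so only one ordering works:
notify → lint → compile → scan → link → test → sign → deploy.

notify, lint, compile, scan, link, test, sign, deploy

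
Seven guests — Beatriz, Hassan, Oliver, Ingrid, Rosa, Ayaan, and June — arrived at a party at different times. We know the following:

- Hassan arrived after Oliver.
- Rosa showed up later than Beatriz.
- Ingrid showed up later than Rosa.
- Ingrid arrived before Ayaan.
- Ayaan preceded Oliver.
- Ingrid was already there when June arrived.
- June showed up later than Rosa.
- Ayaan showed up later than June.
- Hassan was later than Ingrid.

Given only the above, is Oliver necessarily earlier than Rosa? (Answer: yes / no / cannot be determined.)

Tracing the constraints gives Rosa → June → Ayaan → Oliver, so Rosa must come before Oliver.
That means Oliver cannot be before Rosa.

no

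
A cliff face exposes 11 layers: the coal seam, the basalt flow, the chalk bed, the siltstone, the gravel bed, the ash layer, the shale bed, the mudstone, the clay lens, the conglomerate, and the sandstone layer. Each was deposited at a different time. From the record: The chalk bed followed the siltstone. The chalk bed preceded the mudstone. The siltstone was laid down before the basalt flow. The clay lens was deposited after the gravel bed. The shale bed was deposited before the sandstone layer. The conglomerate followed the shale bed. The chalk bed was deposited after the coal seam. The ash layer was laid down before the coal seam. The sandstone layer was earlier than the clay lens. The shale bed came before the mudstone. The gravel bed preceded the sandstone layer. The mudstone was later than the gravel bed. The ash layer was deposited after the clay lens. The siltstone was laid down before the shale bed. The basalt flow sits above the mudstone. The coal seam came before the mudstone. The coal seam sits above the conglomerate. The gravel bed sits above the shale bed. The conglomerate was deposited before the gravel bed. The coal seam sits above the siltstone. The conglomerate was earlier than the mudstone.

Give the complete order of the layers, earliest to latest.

the siltstone, the shale bed, the conglomerate, the gravel bed, the sandstone layer, the clay lens, the ash layer, the coal seam, the chalk bed, the mudstone, the basalt flow

The constraints fix every adjacent pair, so only one ordering works:
the siltstone → the shale bed → the conglomerate → the gravel bed → the sandstone layer → the clay lens → the ash layer → the coal seam → the chalk bed → the mudstone → the basalt flow.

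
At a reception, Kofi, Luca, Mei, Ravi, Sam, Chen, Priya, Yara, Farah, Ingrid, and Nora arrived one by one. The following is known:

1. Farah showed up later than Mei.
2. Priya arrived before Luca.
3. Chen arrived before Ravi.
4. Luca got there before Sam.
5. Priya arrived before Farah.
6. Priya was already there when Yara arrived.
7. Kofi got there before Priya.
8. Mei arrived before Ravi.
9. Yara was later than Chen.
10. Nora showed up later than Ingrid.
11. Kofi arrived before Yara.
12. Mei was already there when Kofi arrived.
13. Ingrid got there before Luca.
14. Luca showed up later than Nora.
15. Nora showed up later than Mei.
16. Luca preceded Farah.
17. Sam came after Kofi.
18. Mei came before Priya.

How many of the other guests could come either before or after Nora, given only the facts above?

Forced before Nora: Ingrid and Mei; forced after Nora: Farah, Luca, and Sam.
That leaves Chen, Kofi, Priya, Ravi, and Yara with no forced order relative to Nora — 5.

5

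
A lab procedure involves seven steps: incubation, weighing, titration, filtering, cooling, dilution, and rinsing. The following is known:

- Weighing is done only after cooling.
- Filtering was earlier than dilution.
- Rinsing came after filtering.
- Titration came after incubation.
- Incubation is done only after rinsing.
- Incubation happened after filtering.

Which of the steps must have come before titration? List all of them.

Directly stated before titration: incubation.
Filtering reaches titration via filtering → incubation → titration.
Rinsing reaches titration via rinsing → incubation → titration.

filtering, incubation, rinsing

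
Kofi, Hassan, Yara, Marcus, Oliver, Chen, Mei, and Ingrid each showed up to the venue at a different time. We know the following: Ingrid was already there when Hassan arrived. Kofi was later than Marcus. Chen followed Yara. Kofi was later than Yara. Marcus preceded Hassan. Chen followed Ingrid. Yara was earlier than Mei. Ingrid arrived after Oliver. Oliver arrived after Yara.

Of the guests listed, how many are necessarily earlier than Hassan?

4

Directly stated before Hassan: Ingrid and Marcus.
Oliver reaches Hassan via Oliver → Ingrid → Hassan.
Yara reaches Hassan via Yara → Oliver → Ingrid → Hassan.
That's Ingrid, Marcus, Oliver, and Yara — 4 in all.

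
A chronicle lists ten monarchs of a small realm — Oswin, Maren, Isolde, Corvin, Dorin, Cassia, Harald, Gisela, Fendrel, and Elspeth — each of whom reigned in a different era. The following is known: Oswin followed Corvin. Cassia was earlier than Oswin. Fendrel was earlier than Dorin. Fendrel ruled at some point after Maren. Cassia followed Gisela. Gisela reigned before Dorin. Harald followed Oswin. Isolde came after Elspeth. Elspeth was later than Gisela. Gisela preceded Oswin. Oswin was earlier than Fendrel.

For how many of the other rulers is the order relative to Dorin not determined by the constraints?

3

Forced before Dorin: Cassia, Corvin, Fendrel, Gisela, Maren, and Oswin.
That leaves Elspeth, Harald, and Isolde with no forced order relative to Dorin — 3.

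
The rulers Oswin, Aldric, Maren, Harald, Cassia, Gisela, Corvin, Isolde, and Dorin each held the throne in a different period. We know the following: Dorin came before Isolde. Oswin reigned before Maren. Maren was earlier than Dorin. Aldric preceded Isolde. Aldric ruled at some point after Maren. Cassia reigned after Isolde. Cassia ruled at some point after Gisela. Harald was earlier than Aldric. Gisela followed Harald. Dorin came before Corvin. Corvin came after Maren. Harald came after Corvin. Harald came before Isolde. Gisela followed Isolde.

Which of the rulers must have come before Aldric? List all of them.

Corvin, Dorin, Harald, Maren, Oswin

Directly stated before Aldric: Harald and Maren.
Corvin reaches Aldric via Corvin → Harald → Aldric.
Dorin reaches Aldric via Dorin → Corvin → Harald → Aldric.
Oswin reaches Aldric via Oswin → Maren → Aldric.
No chain forces Gisela (or any of the others) ahead of Aldric.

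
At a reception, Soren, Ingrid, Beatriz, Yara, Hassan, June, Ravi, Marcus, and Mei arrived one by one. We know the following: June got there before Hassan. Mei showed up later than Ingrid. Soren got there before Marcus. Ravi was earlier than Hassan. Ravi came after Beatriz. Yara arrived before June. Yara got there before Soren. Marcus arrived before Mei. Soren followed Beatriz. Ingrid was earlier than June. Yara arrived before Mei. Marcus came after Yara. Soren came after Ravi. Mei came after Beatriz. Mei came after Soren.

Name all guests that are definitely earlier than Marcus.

Directly stated before Marcus: Soren and Yara.
Beatriz reaches Marcus via Beatriz → Soren → Marcus.
Ravi reaches Marcus via Ravi → Soren → Marcus.
No chain forces June (or any of the others) ahead of Marcus.

Beatriz, Ravi, Soren, Yara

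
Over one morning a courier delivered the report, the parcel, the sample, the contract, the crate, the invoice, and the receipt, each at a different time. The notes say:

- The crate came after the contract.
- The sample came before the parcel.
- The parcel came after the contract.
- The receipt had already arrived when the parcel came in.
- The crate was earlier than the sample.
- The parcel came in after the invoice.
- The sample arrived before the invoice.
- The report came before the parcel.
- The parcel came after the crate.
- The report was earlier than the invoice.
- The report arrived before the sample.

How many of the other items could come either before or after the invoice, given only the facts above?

Forced before the invoice: the contract, the crate, the report, and the sample; forced after the invoice: the parcel.
That leaves the receipt with no forced order relative to the invoice — 1.

1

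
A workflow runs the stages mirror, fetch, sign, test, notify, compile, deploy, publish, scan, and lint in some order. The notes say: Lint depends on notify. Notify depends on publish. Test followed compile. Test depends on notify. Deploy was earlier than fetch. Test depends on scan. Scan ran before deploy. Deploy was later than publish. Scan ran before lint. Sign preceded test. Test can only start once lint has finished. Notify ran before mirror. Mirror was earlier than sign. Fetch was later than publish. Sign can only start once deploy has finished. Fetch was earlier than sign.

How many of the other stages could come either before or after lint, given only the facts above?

Forced before lint: notify, publish, and scan; forced after lint: test.
That leaves compile, deploy, fetch, mirror, and sign with no forced order relative to lint — 5.

5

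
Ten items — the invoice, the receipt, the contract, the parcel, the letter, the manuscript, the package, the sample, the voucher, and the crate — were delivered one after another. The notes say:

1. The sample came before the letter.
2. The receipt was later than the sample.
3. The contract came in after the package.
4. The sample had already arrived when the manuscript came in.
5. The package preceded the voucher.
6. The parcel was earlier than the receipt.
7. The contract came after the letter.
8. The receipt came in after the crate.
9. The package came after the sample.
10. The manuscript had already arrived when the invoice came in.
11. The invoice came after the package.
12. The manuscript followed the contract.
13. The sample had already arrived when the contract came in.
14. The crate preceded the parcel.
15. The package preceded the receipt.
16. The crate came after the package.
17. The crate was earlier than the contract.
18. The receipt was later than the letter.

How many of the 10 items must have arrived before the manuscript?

Directly stated before the manuscript: the contract and the sample.
The crate reaches the manuscript via the crate → the contract → the manuscript.
The letter reaches the manuscript via the letter → the contract → the manuscript.
The package reaches the manuscript via the package → the contract → the manuscript.
That's the contract, the crate, the letter, the package, and the sample — 5 in all.

5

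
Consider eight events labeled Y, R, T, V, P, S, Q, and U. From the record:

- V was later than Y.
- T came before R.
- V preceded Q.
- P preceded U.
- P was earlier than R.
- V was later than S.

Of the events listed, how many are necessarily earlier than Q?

Directly stated before Q: V.
S reaches Q via S → V → Q.
Y reaches Q via Y → V → Q.
No chain forces P (or any of the others) ahead of Q.
That's S, V, and Y — 3 in all.

3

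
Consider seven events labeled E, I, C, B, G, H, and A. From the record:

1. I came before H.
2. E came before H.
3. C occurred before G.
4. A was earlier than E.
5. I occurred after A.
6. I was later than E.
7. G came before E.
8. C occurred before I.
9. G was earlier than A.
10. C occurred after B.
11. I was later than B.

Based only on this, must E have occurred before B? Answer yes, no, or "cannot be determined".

Tracing the constraints gives B → C → G → E, so B must come before E.
That means E cannot be before B.

no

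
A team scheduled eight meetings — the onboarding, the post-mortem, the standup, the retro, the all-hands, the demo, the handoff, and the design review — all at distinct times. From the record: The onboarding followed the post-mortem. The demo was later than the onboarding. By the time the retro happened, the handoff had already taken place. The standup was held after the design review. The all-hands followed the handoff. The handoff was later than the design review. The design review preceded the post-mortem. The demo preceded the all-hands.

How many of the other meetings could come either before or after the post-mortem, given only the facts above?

3

Forced before the post-mortem: the design review; forced after the post-mortem: the all-hands, the demo, and the onboarding.
That leaves the handoff, the retro, and the standup with no forced order relative to the post-mortem — 3.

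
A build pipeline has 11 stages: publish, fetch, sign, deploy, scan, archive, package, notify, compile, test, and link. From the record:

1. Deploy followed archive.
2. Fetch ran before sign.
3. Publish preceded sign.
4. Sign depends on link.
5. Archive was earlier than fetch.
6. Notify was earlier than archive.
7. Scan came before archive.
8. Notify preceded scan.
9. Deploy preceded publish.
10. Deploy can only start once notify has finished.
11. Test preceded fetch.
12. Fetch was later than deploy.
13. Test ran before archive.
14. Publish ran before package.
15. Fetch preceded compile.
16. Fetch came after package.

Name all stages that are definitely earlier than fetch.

Directly stated before fetch: archive, deploy, package, and test.
Notify reaches fetch via notify → archive → fetch.
Publish reaches fetch via publish → package → fetch.
Scan reaches fetch via scan → archive → fetch.
No chain forces compile (or any of the others) ahead of fetch.

archive, deploy, notify, package, publish, scan, test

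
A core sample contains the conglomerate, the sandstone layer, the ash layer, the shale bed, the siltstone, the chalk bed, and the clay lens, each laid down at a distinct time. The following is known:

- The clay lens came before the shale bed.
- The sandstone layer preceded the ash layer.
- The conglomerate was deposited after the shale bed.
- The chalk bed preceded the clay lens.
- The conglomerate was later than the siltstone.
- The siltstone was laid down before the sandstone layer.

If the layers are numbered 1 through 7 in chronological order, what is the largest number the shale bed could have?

6

The shale bed must come before the conglomerate — 1 layer forced after it.
Everything else can be placed before the shale bed in some valid order, so the shale bed can sit as late as position 7 − 1 = 6.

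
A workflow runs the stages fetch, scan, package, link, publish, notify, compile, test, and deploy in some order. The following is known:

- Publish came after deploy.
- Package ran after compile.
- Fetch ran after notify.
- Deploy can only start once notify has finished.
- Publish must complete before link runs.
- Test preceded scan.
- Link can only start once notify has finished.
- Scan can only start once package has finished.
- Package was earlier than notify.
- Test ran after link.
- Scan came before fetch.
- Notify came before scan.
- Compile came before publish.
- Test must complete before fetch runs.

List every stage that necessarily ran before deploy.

compile, notify, package

Directly stated before deploy: notify.
Compile reaches deploy via compile → package → notify → deploy.
Package reaches deploy via package → notify → deploy.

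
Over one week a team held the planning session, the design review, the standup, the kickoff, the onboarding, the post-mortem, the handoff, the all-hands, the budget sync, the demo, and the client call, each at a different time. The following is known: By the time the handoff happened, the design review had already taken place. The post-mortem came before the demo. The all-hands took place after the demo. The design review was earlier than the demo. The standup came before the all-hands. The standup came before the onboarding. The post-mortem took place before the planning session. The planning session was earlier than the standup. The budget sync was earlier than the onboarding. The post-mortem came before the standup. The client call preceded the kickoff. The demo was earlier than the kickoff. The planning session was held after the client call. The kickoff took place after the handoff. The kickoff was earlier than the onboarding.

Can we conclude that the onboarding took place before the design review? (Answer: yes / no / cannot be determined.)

Tracing the constraints gives the design review → the demo → the kickoff → the onboarding, so the design review must come before the onboarding.
That means the onboarding cannot be before the design review.

no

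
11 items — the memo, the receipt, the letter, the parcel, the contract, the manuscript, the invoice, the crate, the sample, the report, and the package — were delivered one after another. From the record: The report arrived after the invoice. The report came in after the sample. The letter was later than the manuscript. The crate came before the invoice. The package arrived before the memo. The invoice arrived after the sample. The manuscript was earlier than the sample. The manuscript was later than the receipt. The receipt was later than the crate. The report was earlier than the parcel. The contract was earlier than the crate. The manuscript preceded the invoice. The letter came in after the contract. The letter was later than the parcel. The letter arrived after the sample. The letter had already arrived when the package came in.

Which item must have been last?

the memo

Every other item has a chain of constraints placing it before the memo, so the memo is last.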